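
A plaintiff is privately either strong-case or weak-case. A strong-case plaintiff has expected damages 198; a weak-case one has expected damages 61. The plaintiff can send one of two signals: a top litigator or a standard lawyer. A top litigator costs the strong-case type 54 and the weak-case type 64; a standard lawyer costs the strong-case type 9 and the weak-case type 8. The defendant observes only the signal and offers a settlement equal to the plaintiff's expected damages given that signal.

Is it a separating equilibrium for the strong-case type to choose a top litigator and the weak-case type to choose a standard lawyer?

No

If types separate, top litigator earns payment 198 and standard lawyer earns 61.
Strong-case: top litigator gives 198 − 54 = 144; standard lawyer gives 61 − 9 = 52. No deviation. ✓
Weak-case: standard lawyer gives 61 − 8 = 53; top litigator gives 198 − 64 = 134. Would deviate. ✗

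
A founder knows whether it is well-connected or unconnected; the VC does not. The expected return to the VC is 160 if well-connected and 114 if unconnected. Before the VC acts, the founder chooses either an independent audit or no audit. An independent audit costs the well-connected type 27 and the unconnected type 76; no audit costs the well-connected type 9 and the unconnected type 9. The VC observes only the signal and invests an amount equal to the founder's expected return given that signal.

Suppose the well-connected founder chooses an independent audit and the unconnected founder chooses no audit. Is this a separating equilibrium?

If types separate, audit earns payment 160 and no audit earns 114.
Well-connected: audit gives 160 − 27 = 133; no audit gives 114 − 9 = 105. No deviation. ✓
Unconnected: no audit gives 114 − 9 = 105; audit gives 160 − 76 = 84. No deviation. ✓
Neither type gains from mimicking the other.

Yes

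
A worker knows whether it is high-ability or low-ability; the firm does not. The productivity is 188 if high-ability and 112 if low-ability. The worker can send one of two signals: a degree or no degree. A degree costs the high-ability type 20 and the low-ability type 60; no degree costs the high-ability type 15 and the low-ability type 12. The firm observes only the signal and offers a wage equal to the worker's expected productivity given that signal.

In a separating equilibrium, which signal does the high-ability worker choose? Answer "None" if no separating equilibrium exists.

Try high-ability → degree, low-ability → no degree:
  Under separation the firm infers type exactly: degree → high-ability (pays 188), no degree → low-ability (pays 112).
  High-ability: degree gives 188 − 20 = 168; no degree gives 112 − 15 = 97. No deviation. ✓
  Low-ability: no degree gives 112 − 12 = 100; degree gives 188 − 60 = 128. Would deviate. ✗
Try high-ability → no degree, low-ability → degree:
  Under separation the firm infers type exactly: no degree → high-ability (pays 188), degree → low-ability (pays 112).
  High-ability: no degree gives 188 − 15 = 173; degree gives 112 − 20 = 92. No deviation. ✓
  Low-ability: degree gives 112 − 60 = 52; no degree gives 188 − 12 = 176. Would deviate. ✗
Neither assignment is incentive-compatible.

None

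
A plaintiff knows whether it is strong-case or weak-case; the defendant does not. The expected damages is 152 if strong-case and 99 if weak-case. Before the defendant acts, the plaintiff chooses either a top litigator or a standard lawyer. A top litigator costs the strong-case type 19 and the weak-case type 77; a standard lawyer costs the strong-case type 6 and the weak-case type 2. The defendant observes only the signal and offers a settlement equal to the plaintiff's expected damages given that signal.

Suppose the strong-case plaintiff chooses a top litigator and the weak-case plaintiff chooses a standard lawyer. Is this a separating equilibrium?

Yes

If types separate, top litigator earns payment 152 and standard lawyer earns 99.
Strong-case: top litigator gives 152 − 19 = 133; standard lawyer gives 99 − 6 = 93. No deviation. ✓
Weak-case: standard lawyer gives 99 − 2 = 97; top litigator gives 152 − 77 = 75. No deviation. ✓
Both incentive constraints hold.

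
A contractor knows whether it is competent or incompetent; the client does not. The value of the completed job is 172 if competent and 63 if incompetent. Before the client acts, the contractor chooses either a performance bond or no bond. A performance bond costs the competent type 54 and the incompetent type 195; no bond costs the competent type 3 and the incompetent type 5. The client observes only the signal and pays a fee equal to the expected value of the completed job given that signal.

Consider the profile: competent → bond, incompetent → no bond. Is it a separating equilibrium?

If types separate, bond earns payment 172 and no bond earns 63.
Competent: bond gives 172 − 54 = 118; no bond gives 63 − 3 = 60. No deviation. ✓
Incompetent: no bond gives 63 − 5 = 58; bond gives 172 − 195 = -23. No deviation. ✓
Neither type gains from mimicking the other.

Yes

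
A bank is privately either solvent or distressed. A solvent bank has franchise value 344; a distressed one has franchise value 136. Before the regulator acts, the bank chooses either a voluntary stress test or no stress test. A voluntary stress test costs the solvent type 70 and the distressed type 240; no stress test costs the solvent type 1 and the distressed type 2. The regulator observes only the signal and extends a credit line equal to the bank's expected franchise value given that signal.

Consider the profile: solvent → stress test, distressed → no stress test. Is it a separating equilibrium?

Under separation the regulator infers type exactly: stress test → solvent (pays 344), no stress test → distressed (pays 136).
Solvent: stress test gives 344 − 70 = 274; no stress test gives 136 − 1 = 135. No deviation. ✓
Distressed: no stress test gives 136 − 2 = 134; stress test gives 344 − 240 = 104. No deviation. ✓
Neither type gains from mimicking the other.

Yes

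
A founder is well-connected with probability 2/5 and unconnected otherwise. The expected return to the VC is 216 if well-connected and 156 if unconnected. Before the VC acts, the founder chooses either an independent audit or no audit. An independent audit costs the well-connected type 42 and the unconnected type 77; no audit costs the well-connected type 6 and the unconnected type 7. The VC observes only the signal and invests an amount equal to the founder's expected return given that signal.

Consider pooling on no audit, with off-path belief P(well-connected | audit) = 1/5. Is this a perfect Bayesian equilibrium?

Yes

On the equilibrium path (no audit) the VC holds the prior 2/5 and pays 2/5·216 + 3/5·156 = 180. Off-path (audit) belief 1/5 gives 1/5·216 + 4/5·156 = 168.
Well-connected: no audit gives 180 − 6 = 174; audit gives 168 − 42 = 126. Stays. ✓
Unconnected: no audit gives 180 − 7 = 173; audit gives 168 − 77 = 91. Stays. ✓
Beliefs are Bayes-consistent on-path and both types best-respond.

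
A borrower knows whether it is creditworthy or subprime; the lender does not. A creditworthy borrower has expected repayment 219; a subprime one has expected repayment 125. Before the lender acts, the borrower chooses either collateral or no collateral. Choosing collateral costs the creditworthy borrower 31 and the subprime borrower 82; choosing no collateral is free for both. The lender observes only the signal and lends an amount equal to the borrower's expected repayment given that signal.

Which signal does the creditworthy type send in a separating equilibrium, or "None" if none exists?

None

Try creditworthy → collateral, subprime → no collateral:
  Under separation the lender infers type exactly: collateral → creditworthy (pays 219), no collateral → subprime (pays 125).
  Creditworthy: collateral gives 219 − 31 = 188; no collateral gives 125 − 0 = 125. No deviation. ✓
  Subprime: no collateral gives 125 − 0 = 125; collateral gives 219 − 82 = 137. Would deviate. ✗
Try creditworthy → no collateral, subprime → collateral:
  Under separation the lender infers type exactly: no collateral → creditworthy (pays 219), collateral → subprime (pays 125).
  Creditworthy: no collateral gives 219 − 0 = 219; collateral gives 125 − 31 = 94. No deviation. ✓
  Subprime: collateral gives 125 − 82 = 43; no collateral gives 219 − 0 = 219. Would deviate. ✗
Neither assignment is incentive-compatible.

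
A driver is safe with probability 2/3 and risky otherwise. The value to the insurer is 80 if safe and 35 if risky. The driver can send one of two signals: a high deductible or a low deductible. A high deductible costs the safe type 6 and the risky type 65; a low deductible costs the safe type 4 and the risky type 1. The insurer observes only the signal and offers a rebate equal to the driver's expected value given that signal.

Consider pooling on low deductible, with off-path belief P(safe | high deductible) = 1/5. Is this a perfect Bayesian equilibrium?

Yes

On the equilibrium path (low deductible) the insurer holds the prior 2/3 and pays 2/3·80 + 1/3·35 = 65. Off-path (high deductible) belief 1/5 gives 1/5·80 + 4/5·35 = 44.
Safe: low deductible gives 65 − 4 = 61; high deductible gives 44 − 6 = 38. Stays. ✓
Risky: low deductible gives 65 − 1 = 64; high deductible gives 44 − 65 = -21. Stays. ✓
Beliefs are Bayes-consistent on-path and both types best-respond.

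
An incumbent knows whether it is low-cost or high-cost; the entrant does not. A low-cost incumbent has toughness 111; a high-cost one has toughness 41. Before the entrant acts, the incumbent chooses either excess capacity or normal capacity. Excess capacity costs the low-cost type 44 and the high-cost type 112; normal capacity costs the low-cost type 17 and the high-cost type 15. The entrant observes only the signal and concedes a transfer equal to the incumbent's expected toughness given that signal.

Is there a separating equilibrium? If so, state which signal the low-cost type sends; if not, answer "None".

excess capacity

Try low-cost → excess capacity, high-cost → normal capacity:
  Under separation the entrant infers type exactly: excess capacity → low-cost (pays 111), normal capacity → high-cost (pays 41).
  Low-cost: excess capacity gives 111 − 44 = 67; normal capacity gives 41 − 17 = 24. No deviation. ✓
  High-cost: normal capacity gives 41 − 15 = 26; excess capacity gives 111 − 112 = -1. No deviation. ✓
Both hold — the low-cost type sends excess capacity.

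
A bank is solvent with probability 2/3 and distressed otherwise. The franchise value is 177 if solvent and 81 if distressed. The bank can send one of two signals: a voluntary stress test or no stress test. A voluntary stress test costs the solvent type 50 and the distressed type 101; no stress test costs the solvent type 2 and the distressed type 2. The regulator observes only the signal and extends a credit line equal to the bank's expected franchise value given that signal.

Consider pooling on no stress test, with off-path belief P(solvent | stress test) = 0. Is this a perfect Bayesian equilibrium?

At the pooled signal (no stress test) the regulator holds the prior 2/3 and pays 2/3·177 + 1/3·81 = 145. Off-path (stress test) belief 0 gives 0·177 + 1·81 = 81.
Solvent: no stress test gives 145 − 2 = 143; stress test gives 81 − 50 = 31. Stays. ✓
Distressed: no stress test gives 145 − 2 = 143; stress test gives 81 − 101 = -20. Stays. ✓

Yes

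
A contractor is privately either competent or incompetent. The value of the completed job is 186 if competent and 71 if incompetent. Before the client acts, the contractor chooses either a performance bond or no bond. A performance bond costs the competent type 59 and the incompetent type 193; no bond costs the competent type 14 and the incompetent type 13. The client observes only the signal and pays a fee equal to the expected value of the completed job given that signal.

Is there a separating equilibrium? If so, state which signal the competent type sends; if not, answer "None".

bond

Try competent → bond, incompetent → no bond:
  If types separate, bond earns payment 186 and no bond earns 71.
  Competent: bond gives 186 − 59 = 127; no bond gives 71 − 14 = 57. No deviation. ✓
  Incompetent: no bond gives 71 − 13 = 58; bond gives 186 − 193 = -7. No deviation. ✓
Both hold — the competent type sends bond.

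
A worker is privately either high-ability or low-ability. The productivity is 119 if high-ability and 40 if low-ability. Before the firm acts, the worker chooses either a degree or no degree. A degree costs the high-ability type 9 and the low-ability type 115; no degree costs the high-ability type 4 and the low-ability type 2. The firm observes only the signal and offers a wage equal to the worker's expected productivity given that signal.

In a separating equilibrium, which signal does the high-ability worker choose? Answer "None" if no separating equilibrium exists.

Try high-ability → degree, low-ability → no degree:
  Under separation the firm infers type exactly: degree → high-ability (pays 119), no degree → low-ability (pays 40).
  High-ability: degree gives 119 − 9 = 110; no degree gives 40 − 4 = 36. No deviation. ✓
  Low-ability: no degree gives 40 − 2 = 38; degree gives 119 − 115 = 4. No deviation. ✓
Both hold — the high-ability type sends degree.

degree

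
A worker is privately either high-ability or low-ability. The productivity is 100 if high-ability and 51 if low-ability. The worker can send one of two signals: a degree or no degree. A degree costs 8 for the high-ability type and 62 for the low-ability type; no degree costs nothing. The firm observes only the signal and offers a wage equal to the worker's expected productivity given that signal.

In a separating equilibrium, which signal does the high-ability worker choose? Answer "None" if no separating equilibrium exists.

degree

Try high-ability → degree, low-ability → no degree:
  If types separate, degree earns payment 100 and no degree earns 51.
  High-ability: degree gives 100 − 8 = 92; no degree gives 51 − 0 = 51. No deviation. ✓
  Low-ability: no degree gives 51 − 0 = 51; degree gives 100 − 62 = 38. No deviation. ✓
Both hold — the high-ability type sends degree.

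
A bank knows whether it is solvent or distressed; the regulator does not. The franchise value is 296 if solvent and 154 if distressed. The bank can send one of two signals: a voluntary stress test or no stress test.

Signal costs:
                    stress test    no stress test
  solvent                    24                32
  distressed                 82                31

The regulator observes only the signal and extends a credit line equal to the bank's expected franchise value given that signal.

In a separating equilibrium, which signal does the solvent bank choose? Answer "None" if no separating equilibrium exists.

Try solvent → stress test, distressed → no stress test:
  If types separate, stress test earns payment 296 and no stress test earns 154.
  Solvent: stress test gives 296 − 24 = 272; no stress test gives 154 − 32 = 122. No deviation. ✓
  Distressed: no stress test gives 154 − 31 = 123; stress test gives 296 − 82 = 214. Would deviate. ✗
Try solvent → no stress test, distressed → stress test:
  If types separate, no stress test earns payment 296 and stress test earns 154.
  Solvent: no stress test gives 296 − 32 = 264; stress test gives 154 − 24 = 130. No deviation. ✓
  Distressed: stress test gives 154 − 82 = 72; no stress test gives 296 − 31 = 265. Would deviate. ✗
Neither assignment is incentive-compatible.

None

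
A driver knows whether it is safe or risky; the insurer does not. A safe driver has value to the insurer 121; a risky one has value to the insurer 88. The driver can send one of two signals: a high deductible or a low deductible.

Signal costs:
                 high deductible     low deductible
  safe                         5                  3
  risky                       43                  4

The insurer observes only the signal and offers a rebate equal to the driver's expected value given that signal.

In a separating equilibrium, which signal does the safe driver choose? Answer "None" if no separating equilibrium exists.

high deductible

Try safe → high deductible, risky → low deductible:
  If types separate, high deductible earns payment 121 and low deductible earns 88.
  Safe: high deductible gives 121 − 5 = 116; low deductible gives 88 − 3 = 85. No deviation. ✓
  Risky: low deductible gives 88 − 4 = 84; high deductible gives 121 − 43 = 78. No deviation. ✓
Both hold — the safe type sends high deductible.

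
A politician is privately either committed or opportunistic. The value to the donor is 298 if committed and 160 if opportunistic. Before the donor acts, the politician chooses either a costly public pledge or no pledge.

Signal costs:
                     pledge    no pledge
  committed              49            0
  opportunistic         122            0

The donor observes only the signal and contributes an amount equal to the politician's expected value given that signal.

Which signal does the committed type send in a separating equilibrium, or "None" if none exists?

Try committed → pledge, opportunistic → no pledge:
  If types separate, pledge earns payment 298 and no pledge earns 160.
  Committed: pledge gives 298 − 49 = 249; no pledge gives 160 − 0 = 160. No deviation. ✓
  Opportunistic: no pledge gives 160 − 0 = 160; pledge gives 298 − 122 = 176. Would deviate. ✗
Try committed → no pledge, opportunistic → pledge:
  If types separate, no pledge earns payment 298 and pledge earns 160.
  Committed: no pledge gives 298 − 0 = 298; pledge gives 160 − 49 = 111. No deviation. ✓
  Opportunistic: pledge gives 160 − 122 = 38; no pledge gives 298 − 0 = 298. Would deviate. ✗
Neither assignment is incentive-compatible.

None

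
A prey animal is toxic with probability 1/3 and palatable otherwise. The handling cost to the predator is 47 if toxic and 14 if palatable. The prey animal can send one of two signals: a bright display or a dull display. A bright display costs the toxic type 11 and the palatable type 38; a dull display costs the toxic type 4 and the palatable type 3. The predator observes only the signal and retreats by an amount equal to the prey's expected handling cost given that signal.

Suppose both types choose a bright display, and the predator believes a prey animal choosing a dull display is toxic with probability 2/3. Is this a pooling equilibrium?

On the equilibrium path (bright display) the predator holds the prior 1/3 and pays 1/3·47 + 2/3·14 = 25. Off-path (dull display) belief 2/3 gives 2/3·47 + 1/3·14 = 36.
Toxic: bright display gives 25 − 11 = 14; dull display gives 36 − 4 = 32. Deviates. ✗
Palatable: bright display gives 25 − 38 = -13; dull display gives 36 − 3 = 33. Deviates. ✗

No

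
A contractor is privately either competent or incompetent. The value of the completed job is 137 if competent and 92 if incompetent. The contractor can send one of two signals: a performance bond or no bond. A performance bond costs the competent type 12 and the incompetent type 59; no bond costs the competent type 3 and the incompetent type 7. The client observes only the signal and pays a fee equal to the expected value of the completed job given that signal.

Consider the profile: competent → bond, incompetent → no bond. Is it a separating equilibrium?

Under separation the client infers type exactly: bond → competent (pays 137), no bond → incompetent (pays 92).
Competent: bond gives 137 − 12 = 125; no bond gives 92 − 3 = 89. No deviation. ✓
Incompetent: no bond gives 92 − 7 = 85; bond gives 137 − 59 = 78. No deviation. ✓
Neither type gains from mimicking the other.

Yes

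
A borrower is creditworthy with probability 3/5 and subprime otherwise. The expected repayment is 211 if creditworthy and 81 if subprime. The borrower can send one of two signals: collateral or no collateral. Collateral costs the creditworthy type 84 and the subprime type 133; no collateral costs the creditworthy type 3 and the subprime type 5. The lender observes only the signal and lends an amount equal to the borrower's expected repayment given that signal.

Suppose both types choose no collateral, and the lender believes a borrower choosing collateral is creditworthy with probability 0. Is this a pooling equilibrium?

Yes

On the equilibrium path (no collateral) the lender holds the prior 3/5 and pays 3/5·211 + 2/5·81 = 159. Off-path (collateral) belief 0 gives 0·211 + 1·81 = 81.
Creditworthy: no collateral gives 159 − 3 = 156; collateral gives 81 − 84 = -3. Stays. ✓
Subprime: no collateral gives 159 − 5 = 154; collateral gives 81 − 133 = -52. Stays. ✓
Beliefs are Bayes-consistent on-path and both types best-respond.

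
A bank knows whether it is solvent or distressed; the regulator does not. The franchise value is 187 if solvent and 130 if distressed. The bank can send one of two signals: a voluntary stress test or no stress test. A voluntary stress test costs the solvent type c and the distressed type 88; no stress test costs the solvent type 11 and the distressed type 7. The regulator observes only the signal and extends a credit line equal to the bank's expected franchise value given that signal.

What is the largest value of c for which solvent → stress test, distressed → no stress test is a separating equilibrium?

Under separation: stress test → solvent (pays 187); no stress test → distressed (pays 130).
Distressed: 130 − 7 = 123 ≥ 187 − 88 = 99. Holds regardless of c. ✓
Solvent: 187 − c ≥ 130 − 11, so c ≤ 187 − 119 = 68.

68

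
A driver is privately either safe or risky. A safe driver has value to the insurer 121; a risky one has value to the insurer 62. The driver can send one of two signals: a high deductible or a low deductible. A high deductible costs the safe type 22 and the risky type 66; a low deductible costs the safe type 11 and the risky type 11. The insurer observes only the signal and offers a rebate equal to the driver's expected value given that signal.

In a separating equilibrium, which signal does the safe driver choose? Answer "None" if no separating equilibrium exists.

None

Try safe → high deductible, risky → low deductible:
  If types separate, high deductible earns payment 121 and low deductible earns 62.
  Safe: high deductible gives 121 − 22 = 99; low deductible gives 62 − 11 = 51. No deviation. ✓
  Risky: low deductible gives 62 − 11 = 51; high deductible gives 121 − 66 = 55. Would deviate. ✗
Try safe → low deductible, risky → high deductible:
  If types separate, low deductible earns payment 121 and high deductible earns 62.
  Safe: low deductible gives 121 − 11 = 110; high deductible gives 62 − 22 = 40. No deviation. ✓
  Risky: high deductible gives 62 − 66 = -4; low deductible gives 121 − 11 = 110. Would deviate. ✗
Neither assignment is incentive-compatible.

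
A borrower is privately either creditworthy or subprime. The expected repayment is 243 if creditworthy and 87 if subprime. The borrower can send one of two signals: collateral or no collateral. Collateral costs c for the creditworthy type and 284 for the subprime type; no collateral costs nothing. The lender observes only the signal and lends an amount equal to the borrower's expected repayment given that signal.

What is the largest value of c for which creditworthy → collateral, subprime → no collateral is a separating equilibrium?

Under separation: collateral → creditworthy (pays 243); no collateral → subprime (pays 87).
Subprime: 87 − 0 = 87 ≥ 243 − 284 = -41. Holds regardless of c. ✓
Creditworthy: 243 − c ≥ 87 − 0, so c ≤ 243 − 87 = 156.

156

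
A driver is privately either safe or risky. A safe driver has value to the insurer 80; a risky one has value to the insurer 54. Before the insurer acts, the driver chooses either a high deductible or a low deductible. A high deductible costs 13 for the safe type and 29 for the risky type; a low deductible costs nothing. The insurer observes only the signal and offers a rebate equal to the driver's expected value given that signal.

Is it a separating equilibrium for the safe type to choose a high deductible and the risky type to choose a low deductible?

Yes

If types separate, high deductible earns payment 80 and low deductible earns 54.
Safe: high deductible gives 80 − 13 = 67; low deductible gives 54 − 0 = 54. No deviation. ✓
Risky: low deductible gives 54 − 0 = 54; high deductible gives 80 − 29 = 51. No deviation. ✓
Both incentive constraints hold.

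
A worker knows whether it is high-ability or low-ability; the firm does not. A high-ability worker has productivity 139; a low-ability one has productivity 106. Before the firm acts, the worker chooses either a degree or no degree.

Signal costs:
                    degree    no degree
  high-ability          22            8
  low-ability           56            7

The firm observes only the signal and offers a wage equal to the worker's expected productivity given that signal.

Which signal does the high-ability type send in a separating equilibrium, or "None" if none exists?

degree

Try high-ability → degree, low-ability → no degree:
  If types separate, degree earns payment 139 and no degree earns 106.
  High-ability: degree gives 139 − 22 = 117; no degree gives 106 − 8 = 98. No deviation. ✓
  Low-ability: no degree gives 106 − 7 = 99; degree gives 139 − 56 = 83. No deviation. ✓
Both hold — the high-ability type sends degree.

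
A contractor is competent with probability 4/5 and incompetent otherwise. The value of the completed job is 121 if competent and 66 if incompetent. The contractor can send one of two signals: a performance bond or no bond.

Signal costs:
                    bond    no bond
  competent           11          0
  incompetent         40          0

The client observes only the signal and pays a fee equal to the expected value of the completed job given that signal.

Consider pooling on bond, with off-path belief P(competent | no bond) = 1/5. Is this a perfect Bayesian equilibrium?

On the equilibrium path (bond) the client holds the prior 4/5 and pays 4/5·121 + 1/5·66 = 110. Off-path (no bond) belief 1/5 gives 1/5·121 + 4/5·66 = 77.
Competent: bond gives 110 − 11 = 99; no bond gives 77 − 0 = 77. Stays. ✓
Incompetent: bond gives 110 − 40 = 70; no bond gives 77 − 0 = 77. Deviates. ✗

No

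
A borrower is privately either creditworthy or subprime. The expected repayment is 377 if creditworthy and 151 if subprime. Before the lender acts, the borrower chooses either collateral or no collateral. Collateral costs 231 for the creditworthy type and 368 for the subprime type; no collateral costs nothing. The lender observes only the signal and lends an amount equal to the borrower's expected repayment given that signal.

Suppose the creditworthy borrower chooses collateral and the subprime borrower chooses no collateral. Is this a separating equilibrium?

No

Under separation the lender infers type exactly: collateral → creditworthy (pays 377), no collateral → subprime (pays 151).
Creditworthy: collateral gives 377 − 231 = 146; no collateral gives 151 − 0 = 151. Would deviate. ✗
Subprime: no collateral gives 151 − 0 = 151; collateral gives 377 − 368 = 9. No deviation. ✓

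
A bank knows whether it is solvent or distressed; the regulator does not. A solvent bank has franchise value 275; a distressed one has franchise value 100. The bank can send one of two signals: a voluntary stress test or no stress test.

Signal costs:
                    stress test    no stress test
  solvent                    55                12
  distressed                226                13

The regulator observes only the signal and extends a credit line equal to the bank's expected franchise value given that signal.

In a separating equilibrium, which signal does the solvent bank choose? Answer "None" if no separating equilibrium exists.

stress test

Try solvent → stress test, distressed → no stress test:
  If types separate, stress test earns payment 275 and no stress test earns 100.
  Solvent: stress test gives 275 − 55 = 220; no stress test gives 100 − 12 = 88. No deviation. ✓
  Distressed: no stress test gives 100 − 13 = 87; stress test gives 275 − 226 = 49. No deviation. ✓
Both hold — the solvent type sends stress test.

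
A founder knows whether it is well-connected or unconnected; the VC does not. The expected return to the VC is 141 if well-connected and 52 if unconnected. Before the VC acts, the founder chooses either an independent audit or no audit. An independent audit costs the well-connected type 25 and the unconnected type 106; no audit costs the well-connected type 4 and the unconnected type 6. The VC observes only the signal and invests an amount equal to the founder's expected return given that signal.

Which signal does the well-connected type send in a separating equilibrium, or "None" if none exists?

Try well-connected → audit, unconnected → no audit:
  If types separate, audit earns payment 141 and no audit earns 52.
  Well-connected: audit gives 141 − 25 = 116; no audit gives 52 − 4 = 48. No deviation. ✓
  Unconnected: no audit gives 52 − 6 = 46; audit gives 141 − 106 = 35. No deviation. ✓
Both hold — the well-connected type sends audit.

audit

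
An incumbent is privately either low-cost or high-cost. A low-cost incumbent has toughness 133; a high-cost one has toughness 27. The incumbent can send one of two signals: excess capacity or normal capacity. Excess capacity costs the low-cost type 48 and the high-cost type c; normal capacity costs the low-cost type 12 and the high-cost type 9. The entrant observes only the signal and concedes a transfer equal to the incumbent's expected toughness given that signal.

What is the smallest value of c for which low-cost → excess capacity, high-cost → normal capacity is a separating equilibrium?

115

Under separation: excess capacity → low-cost (pays 133); normal capacity → high-cost (pays 27).
Low-cost: 133 − 48 = 85 ≥ 27 − 12 = 15. Holds regardless of c. ✓
High-cost: 27 − 9 ≥ 133 − c, so c ≥ 133 − 18 = 115.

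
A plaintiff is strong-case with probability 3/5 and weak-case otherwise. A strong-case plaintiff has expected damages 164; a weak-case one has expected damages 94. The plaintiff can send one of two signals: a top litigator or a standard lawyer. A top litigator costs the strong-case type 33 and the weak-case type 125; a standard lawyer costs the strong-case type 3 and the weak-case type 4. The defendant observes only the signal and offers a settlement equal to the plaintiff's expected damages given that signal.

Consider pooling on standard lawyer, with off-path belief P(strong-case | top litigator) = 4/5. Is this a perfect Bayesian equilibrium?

At the pooled signal (standard lawyer) the defendant holds the prior 3/5 and pays 3/5·164 + 2/5·94 = 136. Off-path (top litigator) belief 4/5 gives 4/5·164 + 1/5·94 = 150.
Strong-case: standard lawyer gives 136 − 3 = 133; top litigator gives 150 − 33 = 117. Stays. ✓
Weak-case: standard lawyer gives 136 − 4 = 132; top litigator gives 150 − 125 = 25. Stays. ✓

Yes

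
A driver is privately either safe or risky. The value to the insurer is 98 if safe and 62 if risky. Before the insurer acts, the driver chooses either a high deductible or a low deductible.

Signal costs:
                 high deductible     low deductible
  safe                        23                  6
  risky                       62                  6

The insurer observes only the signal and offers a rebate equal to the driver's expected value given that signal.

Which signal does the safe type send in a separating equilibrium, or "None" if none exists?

Try safe → high deductible, risky → low deductible:
  If types separate, high deductible earns payment 98 and low deductible earns 62.
  Safe: high deductible gives 98 − 23 = 75; low deductible gives 62 − 6 = 56. No deviation. ✓
  Risky: low deductible gives 62 − 6 = 56; high deductible gives 98 − 62 = 36. No deviation. ✓
Both hold — the safe type sends high deductible.

high deductible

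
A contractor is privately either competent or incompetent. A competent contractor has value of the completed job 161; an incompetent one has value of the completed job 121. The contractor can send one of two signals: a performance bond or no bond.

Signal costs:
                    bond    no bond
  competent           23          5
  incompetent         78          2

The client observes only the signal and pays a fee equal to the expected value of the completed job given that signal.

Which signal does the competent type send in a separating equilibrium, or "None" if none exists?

Try competent → bond, incompetent → no bond:
  If types separate, bond earns payment 161 and no bond earns 121.
  Competent: bond gives 161 − 23 = 138; no bond gives 121 − 5 = 116. No deviation. ✓
  Incompetent: no bond gives 121 − 2 = 119; bond gives 161 − 78 = 83. No deviation. ✓
Both hold — the competent type sends bond.

bond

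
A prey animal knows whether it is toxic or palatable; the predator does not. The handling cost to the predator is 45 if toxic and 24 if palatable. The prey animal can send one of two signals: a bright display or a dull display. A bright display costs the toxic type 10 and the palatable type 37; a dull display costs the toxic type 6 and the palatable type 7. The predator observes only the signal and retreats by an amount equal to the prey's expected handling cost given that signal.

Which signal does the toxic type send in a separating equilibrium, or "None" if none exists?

bright display

Try toxic → bright display, palatable → dull display:
  If types separate, bright display earns payment 45 and dull display earns 24.
  Toxic: bright display gives 45 − 10 = 35; dull display gives 24 − 6 = 18. No deviation. ✓
  Palatable: dull display gives 24 − 7 = 17; bright display gives 45 − 37 = 8. No deviation. ✓
Both hold — the toxic type sends bright display.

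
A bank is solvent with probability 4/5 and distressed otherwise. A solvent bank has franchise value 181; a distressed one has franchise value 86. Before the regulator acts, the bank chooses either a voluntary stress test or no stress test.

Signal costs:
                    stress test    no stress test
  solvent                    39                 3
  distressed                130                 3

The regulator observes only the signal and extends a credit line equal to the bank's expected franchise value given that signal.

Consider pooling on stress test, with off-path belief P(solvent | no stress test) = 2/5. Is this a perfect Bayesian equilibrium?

At the pooled signal (stress test) the regulator holds the prior 4/5 and pays 4/5·181 + 1/5·86 = 162. Off-path (no stress test) belief 2/5 gives 2/5·181 + 3/5·86 = 124.
Solvent: stress test gives 162 − 39 = 123; no stress test gives 124 − 3 = 121. Stays. ✓
Distressed: stress test gives 162 − 130 = 32; no stress test gives 124 − 3 = 121. Deviates. ✗

No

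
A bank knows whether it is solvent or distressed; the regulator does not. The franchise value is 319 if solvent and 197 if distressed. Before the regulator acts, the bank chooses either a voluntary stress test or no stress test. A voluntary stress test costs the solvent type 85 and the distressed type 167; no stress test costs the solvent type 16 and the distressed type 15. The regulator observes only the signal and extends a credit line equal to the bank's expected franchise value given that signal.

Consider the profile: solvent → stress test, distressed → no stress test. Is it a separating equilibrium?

Under separation the regulator infers type exactly: stress test → solvent (pays 319), no stress test → distressed (pays 197).
Solvent: stress test gives 319 − 85 = 234; no stress test gives 197 − 16 = 181. No deviation. ✓
Distressed: no stress test gives 197 − 15 = 182; stress test gives 319 − 167 = 152. No deviation. ✓
Neither type gains from mimicking the other.

Yes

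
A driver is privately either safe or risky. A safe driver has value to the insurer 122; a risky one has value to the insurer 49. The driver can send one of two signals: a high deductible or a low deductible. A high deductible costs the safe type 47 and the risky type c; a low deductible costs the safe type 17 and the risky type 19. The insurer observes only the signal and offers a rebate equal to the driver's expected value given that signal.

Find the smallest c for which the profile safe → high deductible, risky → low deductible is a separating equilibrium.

Under separation: high deductible → safe (pays 122); low deductible → risky (pays 49).
Safe: 122 − 47 = 75 ≥ 49 − 17 = 32. Holds regardless of c. ✓
Risky: 49 − 19 ≥ 122 − c, so c ≥ 122 − 30 = 92.

92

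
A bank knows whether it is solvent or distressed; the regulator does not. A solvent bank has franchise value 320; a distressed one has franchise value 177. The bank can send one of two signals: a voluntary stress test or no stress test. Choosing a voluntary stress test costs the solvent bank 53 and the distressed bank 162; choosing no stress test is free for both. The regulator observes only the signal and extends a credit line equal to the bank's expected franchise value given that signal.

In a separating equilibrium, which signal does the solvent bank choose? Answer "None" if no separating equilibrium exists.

Try solvent → stress test, distressed → no stress test:
  Under separation the regulator infers type exactly: stress test → solvent (pays 320), no stress test → distressed (pays 177).
  Solvent: stress test gives 320 − 53 = 267; no stress test gives 177 − 0 = 177. No deviation. ✓
  Distressed: no stress test gives 177 − 0 = 177; stress test gives 320 − 162 = 158. No deviation. ✓
Both hold — the solvent type sends stress test.

stress test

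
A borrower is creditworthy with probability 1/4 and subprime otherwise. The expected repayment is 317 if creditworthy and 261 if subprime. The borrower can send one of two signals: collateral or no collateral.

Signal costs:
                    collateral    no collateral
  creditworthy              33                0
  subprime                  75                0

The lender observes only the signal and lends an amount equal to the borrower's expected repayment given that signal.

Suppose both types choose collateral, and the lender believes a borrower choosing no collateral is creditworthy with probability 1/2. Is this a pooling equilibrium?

No

On the equilibrium path (collateral) the lender holds the prior 1/4 and pays 1/4·317 + 3/4·261 = 275. Off-path (no collateral) belief 1/2 gives 1/2·317 + 1/2·261 = 289.
Creditworthy: collateral gives 275 − 33 = 242; no collateral gives 289 − 0 = 289. Deviates. ✗
Subprime: collateral gives 275 − 75 = 200; no collateral gives 289 − 0 = 289. Deviates. ✗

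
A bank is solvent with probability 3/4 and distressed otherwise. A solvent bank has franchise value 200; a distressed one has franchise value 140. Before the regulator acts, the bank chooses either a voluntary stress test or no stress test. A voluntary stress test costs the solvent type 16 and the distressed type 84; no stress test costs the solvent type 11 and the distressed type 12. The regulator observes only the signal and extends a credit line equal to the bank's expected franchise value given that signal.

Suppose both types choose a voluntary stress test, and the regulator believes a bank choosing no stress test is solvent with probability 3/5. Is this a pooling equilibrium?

On the equilibrium path (stress test) the regulator holds the prior 3/4 and pays 3/4·200 + 1/4·140 = 185. Off-path (no stress test) belief 3/5 gives 3/5·200 + 2/5·140 = 176.
Solvent: stress test gives 185 − 16 = 169; no stress test gives 176 − 11 = 165. Stays. ✓
Distressed: stress test gives 185 − 84 = 101; no stress test gives 176 − 12 = 164. Deviates. ✗

No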